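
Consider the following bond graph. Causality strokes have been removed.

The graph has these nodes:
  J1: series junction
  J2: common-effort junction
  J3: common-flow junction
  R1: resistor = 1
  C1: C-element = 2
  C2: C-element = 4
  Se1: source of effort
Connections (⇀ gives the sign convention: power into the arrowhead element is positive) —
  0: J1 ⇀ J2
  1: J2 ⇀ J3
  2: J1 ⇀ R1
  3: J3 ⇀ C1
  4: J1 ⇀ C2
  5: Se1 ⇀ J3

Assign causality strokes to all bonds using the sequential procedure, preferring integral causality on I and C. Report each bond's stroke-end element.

#5 stroke→J3  (Se1 (Se) sets effort on bond)
#3 stroke→J3  (prefer integral on C1)
#1 stroke→J2  (J3: last free bond brings flow in)
#0 stroke→J1  (common-e at J2 fixed by 1)
#4 stroke→J1  (C2: C, integral causality)
#2 stroke→R1  (J1 needs exactly one f-in)

β0 →J1
β1 →J2
β2 →R1
β3 →J3
β4 →J1
β5 →J3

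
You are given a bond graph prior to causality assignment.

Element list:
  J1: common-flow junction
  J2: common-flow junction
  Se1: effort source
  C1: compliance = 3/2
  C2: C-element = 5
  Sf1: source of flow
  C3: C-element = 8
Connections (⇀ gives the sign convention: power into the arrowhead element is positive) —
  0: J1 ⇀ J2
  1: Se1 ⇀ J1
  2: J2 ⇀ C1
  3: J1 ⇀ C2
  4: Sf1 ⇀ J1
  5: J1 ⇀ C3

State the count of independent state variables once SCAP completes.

bond 1 →J1  (Se1 (Se) sets effort on bond)
bond 4 →Sf1  (source Sf1 imposes f)
bond 0 →J1  (J1: bond 4 brought flow, rest push out)
bond 3 →J1  (common-f at J1 fixed by 4)
bond 5 →J1  (J1: bond 4 brought flow, rest push out)
bond 2 →J2  (1-jn J2 has f-setter on 0)

3  (C1, C2, C3 all integral)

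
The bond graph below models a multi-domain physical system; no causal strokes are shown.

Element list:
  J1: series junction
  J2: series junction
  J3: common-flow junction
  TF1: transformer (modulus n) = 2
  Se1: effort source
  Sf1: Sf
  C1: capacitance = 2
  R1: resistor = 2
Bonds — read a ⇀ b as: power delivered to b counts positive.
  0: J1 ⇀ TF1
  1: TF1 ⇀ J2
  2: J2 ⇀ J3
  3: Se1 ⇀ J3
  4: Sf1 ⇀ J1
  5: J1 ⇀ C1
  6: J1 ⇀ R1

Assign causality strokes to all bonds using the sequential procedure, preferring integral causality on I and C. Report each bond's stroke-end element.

β3 stroke at J3  (Se1 fixes effort; stroke away)
β4 stroke at Sf1  (Sf1: flow source, stroke at near end)
β0 stroke at J1  (common-f at J1 fixed by 4)
β5 stroke at J1  (common-f at J1 fixed by 4)
β6 stroke at J1  (J1 flow already set via bond 4)
β2 stroke at J2  (closing 1-jn rule on J3)
β1 stroke at TF1  (TF TF1: opposite of bond 0)

bond 0 stroke at J1
bond 1 stroke at TF1
bond 2 stroke at J2
bond 3 stroke at J3
bond 4 stroke at Sf1
bond 5 stroke at J1
bond 6 stroke at J1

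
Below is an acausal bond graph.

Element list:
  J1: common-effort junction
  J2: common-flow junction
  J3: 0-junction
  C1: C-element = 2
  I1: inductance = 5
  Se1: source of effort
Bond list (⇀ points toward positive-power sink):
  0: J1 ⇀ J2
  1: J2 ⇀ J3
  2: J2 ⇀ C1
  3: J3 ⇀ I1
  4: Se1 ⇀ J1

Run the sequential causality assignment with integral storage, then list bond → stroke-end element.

#4 stroke→J1  (Se1: effort source, stroke at far end)
#0 stroke→J2  (common-e at J1 fixed by 4)
#2 stroke→J2  (C1 integral (e out))
#1 stroke→J3  (J2 needs exactly one f-in)
#3 stroke→I1  (0-jn J3 has e-setter on 1)

bond 0 stroke at J2
bond 1 stroke at J3
bond 2 stroke at J2
bond 3 stroke at I1
bond 4 stroke at J1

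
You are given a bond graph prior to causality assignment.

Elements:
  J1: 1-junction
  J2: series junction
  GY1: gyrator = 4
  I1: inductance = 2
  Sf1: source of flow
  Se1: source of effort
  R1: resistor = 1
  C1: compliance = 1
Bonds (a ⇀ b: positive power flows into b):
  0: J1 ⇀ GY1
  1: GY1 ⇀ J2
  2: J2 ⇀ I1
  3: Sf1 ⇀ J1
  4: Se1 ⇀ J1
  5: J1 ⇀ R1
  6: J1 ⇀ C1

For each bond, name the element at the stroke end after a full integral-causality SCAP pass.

bond 3 |Sf1  (Sf1: flow source, stroke at near end)
bond 4 |J1  (Se1 (Se) sets effort on bond)
bond 0 |J1  (J1: bond 3 brought flow, rest push out)
bond 5 |J1  (J1: bond 3 brought flow, rest push out)
bond 6 |J1  (J1 flow already set via bond 3)
bond 1 |J2  (GY1 both-in/both-out from 0)
bond 2 |I1  (J2 needs exactly one f-in)

#0 stroke at J1
#1 stroke at J2
#2 stroke at I1
#3 stroke at Sf1
#4 stroke at J1
#5 stroke at J1
#6 stroke at J1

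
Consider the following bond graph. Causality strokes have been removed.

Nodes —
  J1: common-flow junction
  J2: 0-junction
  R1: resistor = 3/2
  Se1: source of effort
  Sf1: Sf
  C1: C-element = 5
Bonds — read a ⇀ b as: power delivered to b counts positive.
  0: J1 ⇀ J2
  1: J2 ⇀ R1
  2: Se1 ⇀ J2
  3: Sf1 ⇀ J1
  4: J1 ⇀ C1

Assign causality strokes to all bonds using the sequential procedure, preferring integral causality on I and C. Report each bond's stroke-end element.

b2 stroke→J2  (Se1 (Se) sets effort on bond)
b3 stroke→Sf1  (Sf1 (Sf) sets flow on bond)
b0 stroke→J1  (1-jn J1 has f-setter on 3)
b4 stroke→J1  (J1 flow already set via bond 3)
b1 stroke→R1  (0-jn J2 has e-setter on 2)

β0 stroke→J1
β1 stroke→R1
β2 stroke→J2
β3 stroke→Sf1
β4 stroke→J1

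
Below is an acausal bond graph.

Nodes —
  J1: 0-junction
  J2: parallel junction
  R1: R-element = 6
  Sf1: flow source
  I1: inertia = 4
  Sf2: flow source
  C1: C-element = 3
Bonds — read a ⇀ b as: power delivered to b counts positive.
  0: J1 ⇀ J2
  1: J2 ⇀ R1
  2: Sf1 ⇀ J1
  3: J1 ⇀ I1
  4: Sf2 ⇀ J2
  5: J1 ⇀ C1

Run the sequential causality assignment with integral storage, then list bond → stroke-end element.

β0 stroke at J2
β1 stroke at R1
β2 stroke at Sf1
β3 stroke at I1
β4 stroke at Sf2
β5 stroke at J1

#2 stroke at Sf1  (Sf1: flow source, stroke at near end)
#4 stroke at Sf2  (source Sf2 imposes f)
#3 stroke at I1  (I1 outputs flow p/I1)
#5 stroke at J1  (C1: C, integral causality)
#0 stroke at J2  (J1: bond 5 brought effort, rest push out)
#1 stroke at R1  (J2: bond 0 brought effort, rest push out)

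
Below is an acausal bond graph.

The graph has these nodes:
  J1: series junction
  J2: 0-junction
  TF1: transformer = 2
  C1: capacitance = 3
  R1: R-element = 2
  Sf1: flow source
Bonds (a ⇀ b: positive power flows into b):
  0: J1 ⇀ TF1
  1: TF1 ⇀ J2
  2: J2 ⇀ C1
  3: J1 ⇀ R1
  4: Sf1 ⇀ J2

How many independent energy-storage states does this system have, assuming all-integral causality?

1  (C1 all integral)

bond 4 stroke at Sf1  (Sf1 fixes flow; stroke at Sf1)
bond 2 stroke at J2  (prefer integral on C1)
bond 1 stroke at TF1  (J2: bond 2 brought effort, rest push out)
bond 0 stroke at J1  (TF TF1: opposite of bond 1)
bond 3 stroke at R1  (J1: last free bond brings flow in)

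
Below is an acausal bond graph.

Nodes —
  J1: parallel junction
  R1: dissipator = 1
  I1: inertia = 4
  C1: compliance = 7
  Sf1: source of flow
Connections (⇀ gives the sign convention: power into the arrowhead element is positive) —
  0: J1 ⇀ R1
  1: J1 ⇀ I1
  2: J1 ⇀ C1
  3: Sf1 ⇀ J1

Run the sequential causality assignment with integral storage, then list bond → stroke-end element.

β0 stroke→R1
β1 stroke→I1
β2 stroke→J1
β3 stroke→Sf1

bond 3 stroke→Sf1  (Sf1 (Sf) sets flow on bond)
bond 1 stroke→I1  (I1: I, integral causality)
bond 2 stroke→J1  (prefer integral on C1)
bond 0 stroke→R1  (J1: bond 2 brought effort, rest push out)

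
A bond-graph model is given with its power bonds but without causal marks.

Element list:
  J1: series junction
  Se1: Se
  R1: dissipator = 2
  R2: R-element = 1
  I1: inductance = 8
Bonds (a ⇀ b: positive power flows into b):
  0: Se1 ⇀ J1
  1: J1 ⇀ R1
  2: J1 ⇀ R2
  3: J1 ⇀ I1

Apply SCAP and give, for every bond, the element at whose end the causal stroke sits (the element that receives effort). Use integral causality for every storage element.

β0 stroke→J1
β1 stroke→J1
β2 stroke→J1
β3 stroke→I1

β0 stroke at J1  (Se1: effort source, stroke at far end)
β3 stroke at I1  (prefer integral on I1)
β1 stroke at J1  (1-jn J1 has f-setter on 3)
β2 stroke at J1  (common-f at J1 fixed by 3)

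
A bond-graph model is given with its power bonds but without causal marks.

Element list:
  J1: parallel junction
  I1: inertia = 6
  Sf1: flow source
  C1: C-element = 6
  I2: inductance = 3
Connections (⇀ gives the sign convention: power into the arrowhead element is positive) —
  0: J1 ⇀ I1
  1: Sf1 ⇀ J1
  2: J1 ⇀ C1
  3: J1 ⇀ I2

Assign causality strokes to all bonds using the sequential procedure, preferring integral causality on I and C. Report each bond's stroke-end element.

β0 |I1
β1 |Sf1
β2 |J1
β3 |I2

b1 |Sf1  (Sf1: flow source, stroke at near end)
b0 |I1  (prefer integral on I1)
b2 |J1  (prefer integral on C1)
b3 |I2  (common-e at J1 fixed by 2)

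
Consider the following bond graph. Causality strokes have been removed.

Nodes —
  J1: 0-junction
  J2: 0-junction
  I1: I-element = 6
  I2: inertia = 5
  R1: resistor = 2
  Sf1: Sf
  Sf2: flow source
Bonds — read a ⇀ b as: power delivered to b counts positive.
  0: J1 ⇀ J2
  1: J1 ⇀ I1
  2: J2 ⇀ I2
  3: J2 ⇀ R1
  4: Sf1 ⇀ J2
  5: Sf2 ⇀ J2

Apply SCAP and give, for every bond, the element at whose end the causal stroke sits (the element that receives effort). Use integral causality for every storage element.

β4 stroke→Sf1  (Sf1 (Sf) sets flow on bond)
β5 stroke→Sf2  (Sf2 (Sf) sets flow on bond)
β1 stroke→I1  (I1 outputs flow p/I1)
β0 stroke→J1  (closing 0-jn rule on J1)
β2 stroke→I2  (I2: I, integral causality)
β3 stroke→J2  (J2: last free bond brings effort in)

β0 |J1
β1 |I1
β2 |I2
β3 |J2
β4 |Sf1
β5 |Sf2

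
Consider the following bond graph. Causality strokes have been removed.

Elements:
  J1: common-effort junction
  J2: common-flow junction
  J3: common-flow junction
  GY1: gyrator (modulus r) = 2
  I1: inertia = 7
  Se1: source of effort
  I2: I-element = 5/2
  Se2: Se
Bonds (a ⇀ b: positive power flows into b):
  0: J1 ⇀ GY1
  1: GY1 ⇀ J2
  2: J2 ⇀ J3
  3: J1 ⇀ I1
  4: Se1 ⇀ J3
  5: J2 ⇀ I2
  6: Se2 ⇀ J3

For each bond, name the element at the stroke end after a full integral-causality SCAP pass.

b4 →J3  (Se1: effort source, stroke at far end)
b6 →J3  (Se2: effort source, stroke at far end)
b2 →J2  (closing 1-jn rule on J3)
b3 →I1  (I1: I, integral causality)
b0 →J1  (J1: last free bond brings effort in)
b1 →J2  (through GY1, causality inverts; strokes same side of GY1)
b5 →I2  (J2 needs exactly one f-in)

#0 stroke at J1
#1 stroke at J2
#2 stroke at J2
#3 stroke at I1
#4 stroke at J3
#5 stroke at I2
#6 stroke at J3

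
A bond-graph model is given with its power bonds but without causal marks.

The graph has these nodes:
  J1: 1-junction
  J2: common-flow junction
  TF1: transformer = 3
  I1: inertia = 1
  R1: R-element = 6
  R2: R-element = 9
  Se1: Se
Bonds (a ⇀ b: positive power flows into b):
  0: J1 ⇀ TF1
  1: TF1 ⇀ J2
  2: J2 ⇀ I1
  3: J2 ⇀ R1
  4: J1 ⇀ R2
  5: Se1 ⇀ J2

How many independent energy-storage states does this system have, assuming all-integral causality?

β5 stroke→J2  (Se1 fixes effort; stroke away)
β2 stroke→I1  (I1 integral (f out))
β1 stroke→J2  (1-jn J2 has f-setter on 2)
β3 stroke→J2  (J2: bond 2 brought flow, rest push out)
β0 stroke→TF1  (TF TF1: opposite of bond 1)
β4 stroke→J1  (J1 flow already set via bond 0)

1  (I1 all integral)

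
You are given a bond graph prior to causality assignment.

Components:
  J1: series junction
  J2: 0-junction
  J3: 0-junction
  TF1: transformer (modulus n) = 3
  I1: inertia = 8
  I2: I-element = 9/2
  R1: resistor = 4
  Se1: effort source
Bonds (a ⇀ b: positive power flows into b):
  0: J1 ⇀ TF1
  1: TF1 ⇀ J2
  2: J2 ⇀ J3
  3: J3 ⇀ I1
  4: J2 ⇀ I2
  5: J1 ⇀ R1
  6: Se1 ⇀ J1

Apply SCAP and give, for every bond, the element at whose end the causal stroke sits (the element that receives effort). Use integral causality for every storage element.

b0 stroke→TF1
b1 stroke→J2
b2 stroke→J3
b3 stroke→I1
b4 stroke→I2
b5 stroke→J1
b6 stroke→J1

b6 |J1  (Se1 (Se) sets effort on bond)
b3 |I1  (I1 outputs flow p/I1)
b2 |J3  (closing 0-jn rule on J3)
b4 |I2  (prefer integral on I2)
b1 |J2  (only one effort-in slot at J2)
b0 |TF1  (TF1 one-in-one-out from 1)
b5 |J1  (J1: bond 0 brought flow, rest push out)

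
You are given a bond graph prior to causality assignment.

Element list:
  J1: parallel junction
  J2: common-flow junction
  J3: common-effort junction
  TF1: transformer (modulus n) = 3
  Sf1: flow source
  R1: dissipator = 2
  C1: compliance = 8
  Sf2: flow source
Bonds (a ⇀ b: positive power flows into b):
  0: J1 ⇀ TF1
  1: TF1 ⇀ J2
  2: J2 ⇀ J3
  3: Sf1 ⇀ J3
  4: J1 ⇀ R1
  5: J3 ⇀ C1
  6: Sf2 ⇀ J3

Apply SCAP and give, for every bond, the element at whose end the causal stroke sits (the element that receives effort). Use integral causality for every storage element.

#0 stroke→J1
#1 stroke→TF1
#2 stroke→J2
#3 stroke→Sf1
#4 stroke→R1
#5 stroke→J3
#6 stroke→Sf2

#3 stroke at Sf1  (Sf1 fixes flow; stroke at Sf1)
#6 stroke at Sf2  (source Sf2 imposes f)
#5 stroke at J3  (prefer integral on C1)
#2 stroke at J2  (J3: bond 5 brought effort, rest push out)
#1 stroke at TF1  (J2 needs exactly one f-in)
#0 stroke at J1  (through TF1, causality passes straight; one stroke at TF1)
#4 stroke at R1  (common-e at J1 fixed by 0)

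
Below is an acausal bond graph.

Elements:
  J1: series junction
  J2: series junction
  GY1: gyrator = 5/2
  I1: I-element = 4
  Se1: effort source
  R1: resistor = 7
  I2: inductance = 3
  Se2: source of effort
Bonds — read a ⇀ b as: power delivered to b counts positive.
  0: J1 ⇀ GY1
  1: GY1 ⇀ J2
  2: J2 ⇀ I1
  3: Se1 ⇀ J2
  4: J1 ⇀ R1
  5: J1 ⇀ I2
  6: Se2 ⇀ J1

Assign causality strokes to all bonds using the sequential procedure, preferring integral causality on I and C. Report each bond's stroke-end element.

β3 |J2  (Se1 (Se) sets effort on bond)
β6 |J1  (source Se2 imposes e)
β2 |I1  (I1 integral (f out))
β1 |J2  (J2: bond 2 brought flow, rest push out)
β0 |J1  (GY1: gyrator matches bond 1)
β5 |I2  (I2: I, integral causality)
β4 |J1  (J1: bond 5 brought flow, rest push out)

bond 0 →J1
bond 1 →J2
bond 2 →I1
bond 3 →J2
bond 4 →J1
bond 5 →I2
bond 6 →J1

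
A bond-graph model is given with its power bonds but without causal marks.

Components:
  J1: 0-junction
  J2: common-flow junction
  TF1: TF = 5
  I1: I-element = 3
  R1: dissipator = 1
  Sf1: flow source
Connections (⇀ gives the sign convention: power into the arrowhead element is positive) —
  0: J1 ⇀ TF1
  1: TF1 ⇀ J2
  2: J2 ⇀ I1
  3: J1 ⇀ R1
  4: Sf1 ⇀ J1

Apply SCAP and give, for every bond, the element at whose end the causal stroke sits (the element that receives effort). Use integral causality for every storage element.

#0 |TF1
#1 |J2
#2 |I1
#3 |J1
#4 |Sf1

β4 |Sf1  (source Sf1 imposes f)
β2 |I1  (I1 integral (f out))
β1 |J2  (common-f at J2 fixed by 2)
β0 |TF1  (TF1: transformer flips bond 1)
β3 |J1  (only one effort-in slot at J1)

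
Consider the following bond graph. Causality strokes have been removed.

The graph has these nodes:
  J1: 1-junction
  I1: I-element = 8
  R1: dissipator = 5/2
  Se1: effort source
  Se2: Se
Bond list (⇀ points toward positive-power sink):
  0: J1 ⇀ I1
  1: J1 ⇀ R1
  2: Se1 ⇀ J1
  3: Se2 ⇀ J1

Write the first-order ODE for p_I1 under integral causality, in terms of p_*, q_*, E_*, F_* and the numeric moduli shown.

dp_I1/dt = E_Se1 + E_Se2 - 5*p_I1/16

#2 stroke→J1  (source Se1 imposes e)
#3 stroke→J1  (source Se2 imposes e)
#0 stroke→I1  (prefer integral on I1)
#1 stroke→J1  (1-jn J1 has f-setter on 0)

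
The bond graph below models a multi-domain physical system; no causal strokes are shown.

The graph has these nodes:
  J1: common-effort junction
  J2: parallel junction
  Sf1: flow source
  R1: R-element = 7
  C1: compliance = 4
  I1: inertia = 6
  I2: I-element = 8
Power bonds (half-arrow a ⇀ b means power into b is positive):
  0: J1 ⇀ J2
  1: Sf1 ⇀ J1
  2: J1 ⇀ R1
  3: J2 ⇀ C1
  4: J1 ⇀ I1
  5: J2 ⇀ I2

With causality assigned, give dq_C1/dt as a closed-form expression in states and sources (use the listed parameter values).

dq_C1/dt = F_Sf1 - p_I1/6 - p_I2/8 - q_C1/28

β1 stroke at Sf1  (source Sf1 imposes f)
β3 stroke at J2  (C1 outputs effort q/C1)
β0 stroke at J1  (common-e at J2 fixed by 3)
β5 stroke at I2  (J2: bond 3 brought effort, rest push out)
β2 stroke at R1  (J1 effort already set via bond 0)
β4 stroke at I1  (J1 effort already set via bond 0)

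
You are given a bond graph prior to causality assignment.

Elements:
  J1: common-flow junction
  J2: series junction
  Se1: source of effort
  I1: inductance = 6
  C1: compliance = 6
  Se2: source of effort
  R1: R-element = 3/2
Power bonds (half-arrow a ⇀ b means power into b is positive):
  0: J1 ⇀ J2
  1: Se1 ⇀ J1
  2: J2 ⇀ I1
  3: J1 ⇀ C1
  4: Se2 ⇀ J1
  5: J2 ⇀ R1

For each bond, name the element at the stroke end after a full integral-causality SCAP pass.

bond 1 stroke→J1  (Se1 fixes effort; stroke away)
bond 4 stroke→J1  (Se2 fixes effort; stroke away)
bond 2 stroke→I1  (I1: I, integral causality)
bond 0 stroke→J2  (1-jn J2 has f-setter on 2)
bond 5 stroke→J2  (J2 flow already set via bond 2)
bond 3 stroke→J1  (common-f at J1 fixed by 0)

b0 stroke at J2
b1 stroke at J1
b2 stroke at I1
b3 stroke at J1
b4 stroke at J1
b5 stroke at J2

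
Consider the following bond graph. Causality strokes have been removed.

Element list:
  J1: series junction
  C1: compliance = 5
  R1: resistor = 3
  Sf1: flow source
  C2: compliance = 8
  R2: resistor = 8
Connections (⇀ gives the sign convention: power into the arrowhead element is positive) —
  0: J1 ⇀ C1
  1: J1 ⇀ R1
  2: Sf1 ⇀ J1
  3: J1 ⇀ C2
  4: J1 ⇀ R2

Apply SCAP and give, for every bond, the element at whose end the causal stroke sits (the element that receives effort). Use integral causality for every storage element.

β2 |Sf1  (Sf1: flow source, stroke at near end)
β0 |J1  (J1 flow already set via bond 2)
β1 |J1  (1-jn J1 has f-setter on 2)
β3 |J1  (J1: bond 2 brought flow, rest push out)
β4 |J1  (J1: bond 2 brought flow, rest push out)

b0 |J1
b1 |J1
b2 |Sf1
b3 |J1
b4 |J1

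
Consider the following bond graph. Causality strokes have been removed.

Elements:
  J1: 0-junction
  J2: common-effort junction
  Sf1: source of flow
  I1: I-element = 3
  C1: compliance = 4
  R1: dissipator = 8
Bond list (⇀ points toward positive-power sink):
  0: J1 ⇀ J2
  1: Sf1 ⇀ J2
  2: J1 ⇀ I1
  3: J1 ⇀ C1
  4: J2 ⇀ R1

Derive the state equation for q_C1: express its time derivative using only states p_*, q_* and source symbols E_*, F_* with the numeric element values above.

bond 1 stroke→Sf1  (Sf1 (Sf) sets flow on bond)
bond 2 stroke→I1  (prefer integral on I1)
bond 3 stroke→J1  (C1: C, integral causality)
bond 0 stroke→J2  (J1: bond 3 brought effort, rest push out)
bond 4 stroke→R1  (J2: bond 0 brought effort, rest push out)

dq_C1/dt = F_Sf1 - p_I1/3 - q_C1/32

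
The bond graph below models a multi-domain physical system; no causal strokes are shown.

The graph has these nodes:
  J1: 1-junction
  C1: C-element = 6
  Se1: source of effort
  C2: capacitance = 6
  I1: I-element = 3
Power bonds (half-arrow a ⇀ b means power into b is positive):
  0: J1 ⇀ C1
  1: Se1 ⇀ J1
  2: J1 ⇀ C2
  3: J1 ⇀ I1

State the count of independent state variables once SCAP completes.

#1 stroke at J1  (source Se1 imposes e)
#0 stroke at J1  (C1 integral (e out))
#2 stroke at J1  (C2 outputs effort q/C2)
#3 stroke at I1  (J1 needs exactly one f-in)

3  (C1, C2, I1 all integral)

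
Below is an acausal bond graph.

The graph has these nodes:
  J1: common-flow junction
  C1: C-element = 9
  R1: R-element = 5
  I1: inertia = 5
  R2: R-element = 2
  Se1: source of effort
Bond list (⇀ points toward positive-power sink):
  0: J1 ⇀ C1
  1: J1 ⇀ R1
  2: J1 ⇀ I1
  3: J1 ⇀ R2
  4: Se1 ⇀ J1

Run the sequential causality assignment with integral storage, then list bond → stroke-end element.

#0 →J1
#1 →J1
#2 →I1
#3 →J1
#4 →J1

b4 stroke→J1  (Se1 fixes effort; stroke away)
b0 stroke→J1  (C1 outputs effort q/C1)
b2 stroke→I1  (I1 outputs flow p/I1)
b1 stroke→J1  (J1 flow already set via bond 2)
b3 stroke→J1  (J1 flow already set via bond 2)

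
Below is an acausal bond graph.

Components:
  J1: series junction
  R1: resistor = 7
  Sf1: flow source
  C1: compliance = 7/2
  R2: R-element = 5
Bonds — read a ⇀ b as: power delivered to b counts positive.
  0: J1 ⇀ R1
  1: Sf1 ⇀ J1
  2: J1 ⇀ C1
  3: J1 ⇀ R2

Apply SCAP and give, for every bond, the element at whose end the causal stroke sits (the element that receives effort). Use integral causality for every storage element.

β1 stroke at Sf1  (Sf1: flow source, stroke at near end)
β0 stroke at J1  (common-f at J1 fixed by 1)
β2 stroke at J1  (common-f at J1 fixed by 1)
β3 stroke at J1  (J1 flow already set via bond 1)

bond 0 stroke at J1
bond 1 stroke at Sf1
bond 2 stroke at J1
bond 3 stroke at J1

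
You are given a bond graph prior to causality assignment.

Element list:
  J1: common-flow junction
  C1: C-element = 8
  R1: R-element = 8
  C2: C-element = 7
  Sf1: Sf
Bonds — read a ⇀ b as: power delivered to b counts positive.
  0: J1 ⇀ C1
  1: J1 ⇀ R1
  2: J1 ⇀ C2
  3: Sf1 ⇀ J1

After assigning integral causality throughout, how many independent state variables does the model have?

bond 3 |Sf1  (source Sf1 imposes f)
bond 0 |J1  (J1: bond 3 brought flow, rest push out)
bond 1 |J1  (J1 flow already set via bond 3)
bond 2 |J1  (J1: bond 3 brought flow, rest push out)

2  (C1, C2 all integral)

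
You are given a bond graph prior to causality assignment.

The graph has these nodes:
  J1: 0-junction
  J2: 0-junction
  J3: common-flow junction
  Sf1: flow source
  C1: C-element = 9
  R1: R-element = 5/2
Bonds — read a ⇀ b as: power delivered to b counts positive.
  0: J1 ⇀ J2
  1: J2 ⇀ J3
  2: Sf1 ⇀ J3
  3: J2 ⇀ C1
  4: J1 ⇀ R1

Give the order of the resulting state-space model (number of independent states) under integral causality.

1  (C1 all integral)

b2 stroke at Sf1  (Sf1: flow source, stroke at near end)
b1 stroke at J3  (1-jn J3 has f-setter on 2)
b3 stroke at J2  (C1: C, integral causality)
b0 stroke at J1  (J2: bond 3 brought effort, rest push out)
b4 stroke at R1  (J1: bond 0 brought effort, rest push out)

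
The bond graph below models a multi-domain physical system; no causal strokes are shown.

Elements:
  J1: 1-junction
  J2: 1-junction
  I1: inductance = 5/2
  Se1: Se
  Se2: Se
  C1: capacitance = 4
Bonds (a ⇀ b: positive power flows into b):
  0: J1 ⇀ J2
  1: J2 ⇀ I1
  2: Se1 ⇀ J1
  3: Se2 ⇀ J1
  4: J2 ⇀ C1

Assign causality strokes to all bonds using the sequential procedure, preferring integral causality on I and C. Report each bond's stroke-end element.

b2 →J1  (Se1: effort source, stroke at far end)
b3 →J1  (Se2 (Se) sets effort on bond)
b0 →J2  (closing 1-jn rule on J1)
b1 →I1  (I1: I, integral causality)
b4 →J2  (1-jn J2 has f-setter on 1)

bond 0 stroke→J2
bond 1 stroke→I1
bond 2 stroke→J1
bond 3 stroke→J1
bond 4 stroke→J2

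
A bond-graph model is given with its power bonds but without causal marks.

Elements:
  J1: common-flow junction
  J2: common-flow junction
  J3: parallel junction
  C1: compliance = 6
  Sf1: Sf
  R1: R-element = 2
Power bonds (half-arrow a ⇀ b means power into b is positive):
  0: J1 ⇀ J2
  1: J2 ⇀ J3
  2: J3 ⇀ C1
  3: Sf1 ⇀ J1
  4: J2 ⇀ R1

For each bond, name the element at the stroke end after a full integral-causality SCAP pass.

β0 →J1
β1 →J2
β2 →J3
β3 →Sf1
β4 →J2

bond 3 stroke→Sf1  (Sf1 fixes flow; stroke at Sf1)
bond 0 stroke→J1  (1-jn J1 has f-setter on 3)
bond 1 stroke→J2  (1-jn J2 has f-setter on 0)
bond 4 stroke→J2  (J2 flow already set via bond 0)
bond 2 stroke→J3  (J3 needs exactly one e-in)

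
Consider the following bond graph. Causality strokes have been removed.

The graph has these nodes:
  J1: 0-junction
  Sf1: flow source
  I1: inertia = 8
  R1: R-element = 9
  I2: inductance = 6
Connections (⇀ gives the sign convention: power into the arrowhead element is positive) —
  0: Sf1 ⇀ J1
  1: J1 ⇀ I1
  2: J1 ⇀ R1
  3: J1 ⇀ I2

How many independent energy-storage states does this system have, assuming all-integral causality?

β0 →Sf1  (Sf1 fixes flow; stroke at Sf1)
β1 →I1  (prefer integral on I1)
β3 →I2  (I2 integral (f out))
β2 →J1  (J1: last free bond brings effort in)

2  (I1, I2 all integral)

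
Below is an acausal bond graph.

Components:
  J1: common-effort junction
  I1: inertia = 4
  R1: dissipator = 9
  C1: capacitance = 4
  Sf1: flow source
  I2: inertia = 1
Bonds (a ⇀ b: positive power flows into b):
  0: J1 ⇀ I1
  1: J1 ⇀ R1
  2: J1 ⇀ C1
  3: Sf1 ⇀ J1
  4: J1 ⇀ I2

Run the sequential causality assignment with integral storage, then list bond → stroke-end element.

#3 |Sf1  (Sf1 (Sf) sets flow on bond)
#0 |I1  (prefer integral on I1)
#2 |J1  (C1 outputs effort q/C1)
#1 |R1  (common-e at J1 fixed by 2)
#4 |I2  (J1: bond 2 brought effort, rest push out)

β0 stroke at I1
β1 stroke at R1
β2 stroke at J1
β3 stroke at Sf1
β4 stroke at I2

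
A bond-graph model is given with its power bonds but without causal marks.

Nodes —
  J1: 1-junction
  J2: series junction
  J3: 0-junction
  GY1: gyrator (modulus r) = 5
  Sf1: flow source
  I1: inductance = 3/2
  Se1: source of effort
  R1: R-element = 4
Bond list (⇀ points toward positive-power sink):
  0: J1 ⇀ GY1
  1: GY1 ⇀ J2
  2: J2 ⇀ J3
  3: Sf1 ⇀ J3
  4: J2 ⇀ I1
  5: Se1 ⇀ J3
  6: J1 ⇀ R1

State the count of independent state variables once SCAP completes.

bond 3 |Sf1  (Sf1: flow source, stroke at near end)
bond 5 |J3  (Se1 fixes effort; stroke away)
bond 2 |J2  (J3 effort already set via bond 5)
bond 4 |I1  (I1 outputs flow p/I1)
bond 1 |J2  (1-jn J2 has f-setter on 4)
bond 0 |J1  (GY GY1: same side as bond 1)
bond 6 |R1  (only one flow-in slot at J1)

1  (I1 all integral)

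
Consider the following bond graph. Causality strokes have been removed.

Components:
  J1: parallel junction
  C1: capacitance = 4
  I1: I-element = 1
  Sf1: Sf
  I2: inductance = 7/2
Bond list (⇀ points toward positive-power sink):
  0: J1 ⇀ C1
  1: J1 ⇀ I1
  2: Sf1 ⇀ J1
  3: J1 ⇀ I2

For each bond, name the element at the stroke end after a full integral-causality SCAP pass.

b0 stroke→J1
b1 stroke→I1
b2 stroke→Sf1
b3 stroke→I2

bond 2 stroke→Sf1  (Sf1: flow source, stroke at near end)
bond 0 stroke→J1  (prefer integral on C1)
bond 1 stroke→I1  (common-e at J1 fixed by 0)
bond 3 stroke→I2  (J1: bond 0 brought effort, rest push out)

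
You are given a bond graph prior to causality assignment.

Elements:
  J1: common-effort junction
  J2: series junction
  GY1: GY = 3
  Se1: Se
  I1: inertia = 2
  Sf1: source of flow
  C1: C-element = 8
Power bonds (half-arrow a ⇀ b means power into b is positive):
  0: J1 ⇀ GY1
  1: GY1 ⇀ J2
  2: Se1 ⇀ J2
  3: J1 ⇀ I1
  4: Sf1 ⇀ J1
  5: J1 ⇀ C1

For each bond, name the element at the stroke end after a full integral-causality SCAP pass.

β2 stroke→J2  (Se1 (Se) sets effort on bond)
β4 stroke→Sf1  (Sf1: flow source, stroke at near end)
β1 stroke→GY1  (J2: last free bond brings flow in)
β0 stroke→GY1  (GY GY1: same side as bond 1)
β3 stroke→I1  (prefer integral on I1)
β5 stroke→J1  (only one effort-in slot at J1)

β0 |GY1
β1 |GY1
β2 |J2
β3 |I1
β4 |Sf1
β5 |J1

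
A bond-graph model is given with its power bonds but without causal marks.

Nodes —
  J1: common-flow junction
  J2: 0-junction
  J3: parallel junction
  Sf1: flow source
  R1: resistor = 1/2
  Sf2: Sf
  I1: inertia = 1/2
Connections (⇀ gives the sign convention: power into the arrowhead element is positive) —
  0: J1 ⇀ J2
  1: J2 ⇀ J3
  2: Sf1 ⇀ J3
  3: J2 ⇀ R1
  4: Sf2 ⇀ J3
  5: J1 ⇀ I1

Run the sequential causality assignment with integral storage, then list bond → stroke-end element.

β0 |J1
β1 |J3
β2 |Sf1
β3 |J2
β4 |Sf2
β5 |I1

bond 2 stroke at Sf1  (Sf1 (Sf) sets flow on bond)
bond 4 stroke at Sf2  (Sf2 (Sf) sets flow on bond)
bond 1 stroke at J3  (J3 needs exactly one e-in)
bond 5 stroke at I1  (prefer integral on I1)
bond 0 stroke at J1  (common-f at J1 fixed by 5)
bond 3 stroke at J2  (J2: last free bond brings effort in)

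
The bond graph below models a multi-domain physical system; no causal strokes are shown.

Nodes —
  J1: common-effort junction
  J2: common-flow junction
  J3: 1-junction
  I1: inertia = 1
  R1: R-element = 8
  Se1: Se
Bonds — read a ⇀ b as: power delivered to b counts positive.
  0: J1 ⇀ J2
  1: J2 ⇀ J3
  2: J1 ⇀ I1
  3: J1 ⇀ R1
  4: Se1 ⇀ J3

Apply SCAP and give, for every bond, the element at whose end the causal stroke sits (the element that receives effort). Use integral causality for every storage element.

#0 →J1
#1 →J2
#2 →I1
#3 →R1
#4 →J3

β4 →J3  (Se1 fixes effort; stroke away)
β1 →J2  (J3: last free bond brings flow in)
β0 →J1  (J2 needs exactly one f-in)
β2 →I1  (common-e at J1 fixed by 0)
β3 →R1  (0-jn J1 has e-setter on 0)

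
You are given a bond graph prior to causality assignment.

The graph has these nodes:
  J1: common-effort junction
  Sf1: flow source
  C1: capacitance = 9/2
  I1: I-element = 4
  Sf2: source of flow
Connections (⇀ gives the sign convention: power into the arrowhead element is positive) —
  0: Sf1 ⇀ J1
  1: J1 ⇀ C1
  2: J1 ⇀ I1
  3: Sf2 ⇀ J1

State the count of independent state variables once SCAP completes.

b0 stroke at Sf1  (Sf1 (Sf) sets flow on bond)
b3 stroke at Sf2  (source Sf2 imposes f)
b1 stroke at J1  (C1: C, integral causality)
b2 stroke at I1  (common-e at J1 fixed by 1)

2  (C1, I1 all integral)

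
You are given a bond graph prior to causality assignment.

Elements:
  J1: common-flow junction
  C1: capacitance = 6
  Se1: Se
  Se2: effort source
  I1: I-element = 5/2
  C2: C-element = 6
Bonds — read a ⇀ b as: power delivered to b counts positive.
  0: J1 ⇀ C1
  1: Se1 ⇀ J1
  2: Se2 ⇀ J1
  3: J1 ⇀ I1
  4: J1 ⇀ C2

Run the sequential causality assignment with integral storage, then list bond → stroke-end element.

bond 0 stroke→J1
bond 1 stroke→J1
bond 2 stroke→J1
bond 3 stroke→I1
bond 4 stroke→J1

#1 stroke→J1  (source Se1 imposes e)
#2 stroke→J1  (source Se2 imposes e)
#0 stroke→J1  (C1 integral (e out))
#3 stroke→I1  (I1: I, integral causality)
#4 stroke→J1  (J1 flow already set via bond 3)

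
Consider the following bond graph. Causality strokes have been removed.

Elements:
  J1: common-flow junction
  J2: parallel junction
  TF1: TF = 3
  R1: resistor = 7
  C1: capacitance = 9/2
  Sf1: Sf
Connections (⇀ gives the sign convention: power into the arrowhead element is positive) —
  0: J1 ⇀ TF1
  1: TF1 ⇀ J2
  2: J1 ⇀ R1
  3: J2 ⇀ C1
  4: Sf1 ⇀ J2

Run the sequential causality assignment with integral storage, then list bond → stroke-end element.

bond 4 stroke→Sf1  (source Sf1 imposes f)
bond 3 stroke→J2  (C1 outputs effort q/C1)
bond 1 stroke→TF1  (0-jn J2 has e-setter on 3)
bond 0 stroke→J1  (TF1: transformer flips bond 1)
bond 2 stroke→R1  (closing 1-jn rule on J1)

b0 stroke→J1
b1 stroke→TF1
b2 stroke→R1
b3 stroke→J2
b4 stroke→Sf1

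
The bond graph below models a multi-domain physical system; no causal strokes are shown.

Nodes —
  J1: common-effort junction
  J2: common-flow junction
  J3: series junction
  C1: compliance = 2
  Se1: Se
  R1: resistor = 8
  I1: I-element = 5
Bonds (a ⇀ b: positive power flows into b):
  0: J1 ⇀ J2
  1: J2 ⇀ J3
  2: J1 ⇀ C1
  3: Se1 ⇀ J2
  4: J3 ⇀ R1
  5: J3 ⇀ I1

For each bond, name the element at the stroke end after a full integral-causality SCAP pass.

#3 stroke→J2  (source Se1 imposes e)
#2 stroke→J1  (C1 outputs effort q/C1)
#0 stroke→J2  (J1 effort already set via bond 2)
#1 stroke→J3  (only one flow-in slot at J2)
#5 stroke→I1  (prefer integral on I1)
#4 stroke→J3  (common-f at J3 fixed by 5)

bond 0 |J2
bond 1 |J3
bond 2 |J1
bond 3 |J2
bond 4 |J3
bond 5 |I1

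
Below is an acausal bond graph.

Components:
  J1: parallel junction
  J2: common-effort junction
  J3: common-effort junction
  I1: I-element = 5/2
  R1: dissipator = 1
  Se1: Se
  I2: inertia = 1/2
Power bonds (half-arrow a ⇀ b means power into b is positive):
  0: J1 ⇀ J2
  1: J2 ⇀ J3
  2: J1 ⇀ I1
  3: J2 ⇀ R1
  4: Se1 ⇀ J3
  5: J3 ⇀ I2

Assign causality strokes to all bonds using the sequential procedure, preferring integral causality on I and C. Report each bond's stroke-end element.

#0 stroke→J1
#1 stroke→J2
#2 stroke→I1
#3 stroke→R1
#4 stroke→J3
#5 stroke→I2

#4 →J3  (Se1 fixes effort; stroke away)
#1 →J2  (common-e at J3 fixed by 4)
#5 →I2  (J3 effort already set via bond 4)
#0 →J1  (0-jn J2 has e-setter on 1)
#3 →R1  (0-jn J2 has e-setter on 1)
#2 →I1  (common-e at J1 fixed by 0)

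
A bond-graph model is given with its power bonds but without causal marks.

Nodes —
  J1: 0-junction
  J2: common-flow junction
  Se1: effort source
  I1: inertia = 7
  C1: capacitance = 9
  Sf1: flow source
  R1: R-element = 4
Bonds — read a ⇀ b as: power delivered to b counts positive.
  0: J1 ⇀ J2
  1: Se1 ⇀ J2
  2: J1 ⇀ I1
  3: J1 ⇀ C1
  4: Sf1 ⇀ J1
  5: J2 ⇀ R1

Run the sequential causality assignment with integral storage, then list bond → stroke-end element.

bond 1 |J2  (Se1 fixes effort; stroke away)
bond 4 |Sf1  (Sf1 fixes flow; stroke at Sf1)
bond 2 |I1  (I1 outputs flow p/I1)
bond 3 |J1  (C1 outputs effort q/C1)
bond 0 |J2  (0-jn J1 has e-setter on 3)
bond 5 |R1  (closing 1-jn rule on J2)

β0 |J2
β1 |J2
β2 |I1
β3 |J1
β4 |Sf1
β5 |R1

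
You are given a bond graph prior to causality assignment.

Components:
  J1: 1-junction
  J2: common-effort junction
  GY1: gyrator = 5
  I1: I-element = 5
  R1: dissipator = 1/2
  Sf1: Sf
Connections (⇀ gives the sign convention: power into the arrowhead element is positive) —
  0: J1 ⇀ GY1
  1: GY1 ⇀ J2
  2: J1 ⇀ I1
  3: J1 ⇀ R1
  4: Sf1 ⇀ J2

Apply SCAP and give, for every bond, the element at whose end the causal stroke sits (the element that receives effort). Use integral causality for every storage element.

β4 stroke→Sf1  (Sf1 (Sf) sets flow on bond)
β1 stroke→J2  (closing 0-jn rule on J2)
β0 stroke→J1  (through GY1, causality inverts; strokes same side of GY1)
β2 stroke→I1  (prefer integral on I1)
β3 stroke→J1  (J1 flow already set via bond 2)

bond 0 →J1
bond 1 →J2
bond 2 →I1
bond 3 →J1
bond 4 →Sf1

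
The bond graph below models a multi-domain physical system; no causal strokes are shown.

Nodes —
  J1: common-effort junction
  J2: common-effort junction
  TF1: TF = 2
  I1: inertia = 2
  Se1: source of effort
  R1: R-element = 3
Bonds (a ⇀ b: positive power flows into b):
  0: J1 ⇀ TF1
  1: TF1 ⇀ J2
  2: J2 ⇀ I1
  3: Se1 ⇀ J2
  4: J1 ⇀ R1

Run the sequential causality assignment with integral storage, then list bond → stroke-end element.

bond 0 stroke→J1
bond 1 stroke→TF1
bond 2 stroke→I1
bond 3 stroke→J2
bond 4 stroke→R1

#3 |J2  (Se1 fixes effort; stroke away)
#1 |TF1  (J2: bond 3 brought effort, rest push out)
#2 |I1  (J2 effort already set via bond 3)
#0 |J1  (TF TF1: opposite of bond 1)
#4 |R1  (J1: bond 0 brought effort, rest push out)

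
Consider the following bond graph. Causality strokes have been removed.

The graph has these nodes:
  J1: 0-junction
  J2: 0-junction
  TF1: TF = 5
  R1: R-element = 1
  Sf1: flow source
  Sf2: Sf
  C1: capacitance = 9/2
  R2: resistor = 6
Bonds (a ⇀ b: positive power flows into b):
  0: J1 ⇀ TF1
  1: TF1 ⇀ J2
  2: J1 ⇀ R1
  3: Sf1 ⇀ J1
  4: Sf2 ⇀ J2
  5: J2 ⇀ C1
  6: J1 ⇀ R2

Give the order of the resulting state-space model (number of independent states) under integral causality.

1  (C1 all integral)

#3 |Sf1  (Sf1 fixes flow; stroke at Sf1)
#4 |Sf2  (Sf2: flow source, stroke at near end)
#5 |J2  (C1: C, integral causality)
#1 |TF1  (J2: bond 5 brought effort, rest push out)
#0 |J1  (TF1: transformer flips bond 1)
#2 |R1  (0-jn J1 has e-setter on 0)
#6 |R2  (J1 effort already set via bond 0)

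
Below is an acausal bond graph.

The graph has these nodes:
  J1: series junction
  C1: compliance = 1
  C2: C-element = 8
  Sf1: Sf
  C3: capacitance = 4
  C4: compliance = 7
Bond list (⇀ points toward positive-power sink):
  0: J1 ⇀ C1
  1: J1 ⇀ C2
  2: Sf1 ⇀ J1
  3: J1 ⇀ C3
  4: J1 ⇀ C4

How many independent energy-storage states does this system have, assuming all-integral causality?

#2 stroke at Sf1  (Sf1 fixes flow; stroke at Sf1)
#0 stroke at J1  (1-jn J1 has f-setter on 2)
#1 stroke at J1  (J1: bond 2 brought flow, rest push out)
#3 stroke at J1  (common-f at J1 fixed by 2)
#4 stroke at J1  (1-jn J1 has f-setter on 2)

4  (C1, C2, C3, C4 all integral)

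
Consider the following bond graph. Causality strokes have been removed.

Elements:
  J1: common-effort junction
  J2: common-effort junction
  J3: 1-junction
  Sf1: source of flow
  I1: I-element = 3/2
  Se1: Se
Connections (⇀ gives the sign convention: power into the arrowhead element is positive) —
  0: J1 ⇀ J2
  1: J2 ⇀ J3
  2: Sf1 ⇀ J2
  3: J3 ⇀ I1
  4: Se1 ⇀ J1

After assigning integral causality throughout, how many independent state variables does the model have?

1  (I1 all integral)

b2 stroke at Sf1  (source Sf1 imposes f)
b4 stroke at J1  (Se1: effort source, stroke at far end)
b0 stroke at J2  (common-e at J1 fixed by 4)
b1 stroke at J3  (J2 effort already set via bond 0)
b3 stroke at I1  (J3: last free bond brings flow in)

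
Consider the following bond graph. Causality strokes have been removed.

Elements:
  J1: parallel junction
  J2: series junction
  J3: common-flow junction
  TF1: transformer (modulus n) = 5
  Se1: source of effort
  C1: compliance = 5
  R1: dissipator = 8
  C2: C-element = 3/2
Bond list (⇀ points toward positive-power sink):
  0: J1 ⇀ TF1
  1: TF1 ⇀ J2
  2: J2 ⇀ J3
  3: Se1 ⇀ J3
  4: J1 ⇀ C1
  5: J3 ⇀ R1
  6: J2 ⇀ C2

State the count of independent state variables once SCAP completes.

β3 →J3  (Se1 fixes effort; stroke away)
β4 →J1  (C1: C, integral causality)
β0 →TF1  (J1: bond 4 brought effort, rest push out)
β1 →J2  (TF TF1: opposite of bond 0)
β6 →J2  (prefer integral on C2)
β2 →J3  (only one flow-in slot at J2)
β5 →R1  (only one flow-in slot at J3)

2  (C1, C2 all integral)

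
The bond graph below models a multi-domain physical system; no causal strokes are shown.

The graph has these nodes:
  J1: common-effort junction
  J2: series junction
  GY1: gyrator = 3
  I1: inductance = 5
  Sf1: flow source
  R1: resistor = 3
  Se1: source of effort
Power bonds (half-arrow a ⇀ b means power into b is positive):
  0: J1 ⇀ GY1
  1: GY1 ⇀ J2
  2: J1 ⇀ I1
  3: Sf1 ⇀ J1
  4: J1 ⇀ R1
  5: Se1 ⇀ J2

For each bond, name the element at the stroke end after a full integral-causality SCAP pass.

bond 0 stroke→GY1
bond 1 stroke→GY1
bond 2 stroke→I1
bond 3 stroke→Sf1
bond 4 stroke→J1
bond 5 stroke→J2

β3 stroke at Sf1  (source Sf1 imposes f)
β5 stroke at J2  (Se1: effort source, stroke at far end)
β1 stroke at GY1  (J2: last free bond brings flow in)
β0 stroke at GY1  (through GY1, causality inverts; strokes same side of GY1)
β2 stroke at I1  (I1 outputs flow p/I1)
β4 stroke at J1  (closing 0-jn rule on J1)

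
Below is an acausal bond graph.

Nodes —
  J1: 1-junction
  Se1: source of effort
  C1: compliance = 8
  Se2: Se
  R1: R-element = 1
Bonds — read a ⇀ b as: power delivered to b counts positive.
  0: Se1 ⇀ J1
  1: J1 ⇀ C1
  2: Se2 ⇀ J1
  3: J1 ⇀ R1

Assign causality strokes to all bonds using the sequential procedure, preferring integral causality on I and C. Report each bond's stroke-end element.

β0 stroke→J1
β1 stroke→J1
β2 stroke→J1
β3 stroke→R1

#0 stroke at J1  (source Se1 imposes e)
#2 stroke at J1  (source Se2 imposes e)
#1 stroke at J1  (C1 outputs effort q/C1)
#3 stroke at R1  (J1 needs exactly one f-in)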